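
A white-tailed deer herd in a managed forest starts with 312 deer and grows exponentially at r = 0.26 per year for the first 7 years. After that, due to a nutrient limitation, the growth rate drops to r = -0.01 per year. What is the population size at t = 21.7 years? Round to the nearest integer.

Phase 1: N(7) = 312·e^(0.26×7) = 312·e^1.82 = 1925.62.
Phase 2 runs for 21.7 − 7 = 14.7 years at r = -0.01.
N(21.7) = 1925.62·e^(-0.01×14.7) = 1925.62·e^-0.147 = 1662.38.

1662 deer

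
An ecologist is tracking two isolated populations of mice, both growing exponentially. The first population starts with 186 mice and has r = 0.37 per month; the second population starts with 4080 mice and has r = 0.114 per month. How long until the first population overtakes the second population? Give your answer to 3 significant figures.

12.1 months

Set 186·e^(0.37t) = 4080·e^(0.114t).
e^((0.37 − 0.114)t) = 4080/186 → e^(0.256·t) = 21.935.
0.256·t = ln(21.935) = 3.0881, so t = 3.0881/0.256 = 12.063.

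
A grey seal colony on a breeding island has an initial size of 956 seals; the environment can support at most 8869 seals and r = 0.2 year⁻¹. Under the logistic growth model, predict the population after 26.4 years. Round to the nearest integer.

8510 seals

A = (K − N₀)/N₀ = (8869 − 956)/956 = 8.2772.
N(t) = K/(1 + A·e^(−rt)) = 8869/(1 + 8.2772×e^(−0.2×26.4)).
e^(−5.28) = 0.0050924; denominator = 1 + 8.2772×0.0050924 = 1.0422.
N = 8869/1.0422 = 8510.28.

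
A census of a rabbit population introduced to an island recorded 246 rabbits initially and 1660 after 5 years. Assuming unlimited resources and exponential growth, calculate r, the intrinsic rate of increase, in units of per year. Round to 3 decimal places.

0.382 per year

From N(t) = N₀·e^(rt): e^(r·5) = 1660/246 = 6.748.
r·5 = ln(6.748) = 1.9092, so r = 1.9092/5 = 0.38185.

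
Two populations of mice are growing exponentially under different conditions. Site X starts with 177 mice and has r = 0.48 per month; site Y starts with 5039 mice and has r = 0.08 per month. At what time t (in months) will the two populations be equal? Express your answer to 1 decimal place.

8.4 months

Set 177·e^(0.48t) = 5039·e^(0.08t).
e^((0.48 − 0.08)t) = 5039/177 → e^(0.4·t) = 28.469.
0.4·t = ln(28.469) = 3.3488, so t = 3.3488/0.4 = 8.372.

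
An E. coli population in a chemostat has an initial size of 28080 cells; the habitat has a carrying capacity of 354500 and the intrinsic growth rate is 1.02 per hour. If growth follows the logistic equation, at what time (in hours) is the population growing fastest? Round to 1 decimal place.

2.4 hours

Logistic growth is fastest at N = K/2 = 177250.
A = (K − N₀)/N₀ = 11.625. Set K/(1 + A·e^(−rt)) = K/2 → A·e^(−rt) = 1.
e^(−1.02t) = 1/11.625 = 0.0860241, so t = ln(11.625)/1.02 = 2.4531/1.02 = 2.405.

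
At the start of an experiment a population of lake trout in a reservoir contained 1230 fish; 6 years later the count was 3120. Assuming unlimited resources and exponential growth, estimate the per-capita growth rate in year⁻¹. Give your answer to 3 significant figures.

0.155 per year

From N(t) = N₀·e^(rt): e^(r·6) = 3120/1230 = 2.5366.
r·6 = ln(2.5366) = 0.93082, so r = 0.93082/6 = 0.15514.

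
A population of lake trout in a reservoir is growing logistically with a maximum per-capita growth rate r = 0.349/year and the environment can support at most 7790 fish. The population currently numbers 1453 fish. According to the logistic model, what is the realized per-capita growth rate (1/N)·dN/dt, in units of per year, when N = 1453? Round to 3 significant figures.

0.284 per year

(1/N)·dN/dt = r(1 − N/K) = 0.349 × (1 − 1453/7790).
= 0.349 × 0.81348 = 0.2839.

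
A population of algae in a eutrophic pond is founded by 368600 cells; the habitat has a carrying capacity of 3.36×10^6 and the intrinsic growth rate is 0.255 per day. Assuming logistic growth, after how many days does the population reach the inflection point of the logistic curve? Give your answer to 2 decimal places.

8.21 days

Logistic growth is fastest at N = K/2 = 1.68×10^6.
A = (K − N₀)/N₀ = 8.1156. Set K/(1 + A·e^(−rt)) = K/2 → A·e^(−rt) = 1.
e^(−0.255t) = 1/8.1156 = 0.12322, so t = ln(8.1156)/0.255 = 2.0938/0.255 = 8.2109.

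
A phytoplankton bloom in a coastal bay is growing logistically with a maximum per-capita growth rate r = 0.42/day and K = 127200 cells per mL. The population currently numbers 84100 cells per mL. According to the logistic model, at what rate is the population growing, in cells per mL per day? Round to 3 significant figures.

dN/dt = rN(1 − N/K) = 0.42 × 84100 × (1 − 84100/127200).
1 − 84100/127200 = 0.33884; dN/dt = 0.42 × 84100 × 0.33884 = 11968.

12000 cells per mL per day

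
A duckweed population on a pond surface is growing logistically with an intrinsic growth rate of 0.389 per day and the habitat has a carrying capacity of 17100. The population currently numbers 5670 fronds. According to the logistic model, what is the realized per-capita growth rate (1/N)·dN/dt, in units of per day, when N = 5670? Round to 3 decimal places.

0.260 per day

(1/N)·dN/dt = r(1 − N/K) = 0.389 × (1 − 5670/17100).
= 0.389 × 0.66842 = 0.26002.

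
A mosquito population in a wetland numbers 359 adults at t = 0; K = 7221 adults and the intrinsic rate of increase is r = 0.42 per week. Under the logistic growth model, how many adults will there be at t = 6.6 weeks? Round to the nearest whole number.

A = (K − N₀)/N₀ = (7221 − 359)/359 = 19.114.
N(t) = K/(1 + A·e^(−rt)) = 7221/(1 + 19.114×e^(−0.42×6.6)).
e^(−2.772) = 0.062537; denominator = 1 + 19.114×0.062537 = 2.1953.
N = 7221/2.1953 = 3289.24.

3289 adults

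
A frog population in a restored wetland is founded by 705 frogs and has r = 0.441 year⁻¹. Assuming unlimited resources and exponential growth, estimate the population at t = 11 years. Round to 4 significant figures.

90150 frogs

N(t) = N₀·e^(rt) = 705 × e^(0.441×11) = 705 × e^4.851.
e^4.851 ≈ 127.87, so N ≈ 705 × 127.87 = 90147.1.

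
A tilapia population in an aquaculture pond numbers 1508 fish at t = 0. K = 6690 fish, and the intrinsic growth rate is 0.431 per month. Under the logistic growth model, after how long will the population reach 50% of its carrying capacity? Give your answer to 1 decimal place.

A = (K − N₀)/N₀ = (6690 − 1508)/1508 = 3.4363.
Solve 6690/(1 + 3.4363·e^(−0.431t)) = 3345: 1 + 3.4363·e^(−0.431t) = 2, so e^(−0.431t) = 0.291007.
−0.431·t = ln(0.291007) = -1.2344, so t = 1.2344/0.431 = 2.8641.

2.9 months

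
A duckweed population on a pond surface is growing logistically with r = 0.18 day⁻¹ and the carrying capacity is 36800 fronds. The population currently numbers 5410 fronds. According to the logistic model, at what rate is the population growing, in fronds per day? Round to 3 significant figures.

831 fronds per day

dN/dt = rN(1 − N/K) = 0.18 × 5410 × (1 − 5410/36800).
1 − 5410/36800 = 0.85299; dN/dt = 0.18 × 5410 × 0.85299 = 830.64.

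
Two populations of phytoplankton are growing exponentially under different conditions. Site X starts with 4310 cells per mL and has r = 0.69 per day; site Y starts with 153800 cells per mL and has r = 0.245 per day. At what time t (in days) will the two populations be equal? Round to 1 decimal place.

Set 4310·e^(0.69t) = 153800·e^(0.245t).
e^((0.69 − 0.245)t) = 153800/4310 → e^(0.445·t) = 35.684.
0.445·t = ln(35.684) = 3.5747, so t = 3.5747/0.445 = 8.0331.

8.0 days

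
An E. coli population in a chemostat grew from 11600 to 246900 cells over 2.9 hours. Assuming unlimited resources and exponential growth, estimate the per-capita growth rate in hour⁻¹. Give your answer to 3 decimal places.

1.054 per hour

From N(t) = N₀·e^(rt): e^(r·2.9) = 246900/11600 = 21.284.
r·2.9 = ln(21.284) = 3.058, so r = 3.058/2.9 = 1.0545.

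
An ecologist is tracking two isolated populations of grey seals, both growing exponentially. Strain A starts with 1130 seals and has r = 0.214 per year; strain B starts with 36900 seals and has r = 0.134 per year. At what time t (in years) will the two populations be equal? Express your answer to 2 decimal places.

43.57 years

Set 1130·e^(0.214t) = 36900·e^(0.134t).
e^((0.214 − 0.134)t) = 36900/1130 → e^(0.08·t) = 32.655.
0.08·t = ln(32.655) = 3.486, so t = 3.486/0.08 = 43.575.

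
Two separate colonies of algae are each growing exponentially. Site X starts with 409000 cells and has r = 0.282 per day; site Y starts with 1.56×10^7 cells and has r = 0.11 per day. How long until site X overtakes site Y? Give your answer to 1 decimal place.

Set 409000·e^(0.282t) = 1.56×10^7·e^(0.11t).
e^((0.282 − 0.11)t) = 1.56×10^7/409000 → e^(0.172·t) = 38.142.
0.172·t = ln(38.142) = 3.6413, so t = 3.6413/0.172 = 21.17.

21.2 days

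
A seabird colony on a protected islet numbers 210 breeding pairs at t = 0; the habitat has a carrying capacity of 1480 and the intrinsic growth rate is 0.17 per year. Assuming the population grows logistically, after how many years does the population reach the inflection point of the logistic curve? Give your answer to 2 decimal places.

10.59 years

Logistic growth is fastest at N = K/2 = 740.
A = (K − N₀)/N₀ = 6.0476. Set K/(1 + A·e^(−rt)) = K/2 → A·e^(−rt) = 1.
e^(−0.17t) = 1/6.0476 = 0.165354, so t = ln(6.0476)/0.17 = 1.7997/0.17 = 10.586.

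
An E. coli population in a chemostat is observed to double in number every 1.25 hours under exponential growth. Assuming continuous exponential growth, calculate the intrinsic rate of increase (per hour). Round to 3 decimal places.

r = ln(2)/t_d = 0.6931/1.25 = 0.55452.

0.555 per hour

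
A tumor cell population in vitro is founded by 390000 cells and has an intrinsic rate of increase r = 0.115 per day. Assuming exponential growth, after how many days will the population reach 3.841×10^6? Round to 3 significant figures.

Set N₀·e^(rt) = 3.841×10^6: e^(0.115·t) = 3.841×10^6/390000 = 9.8487.
0.115·t = ln(9.8487) = 2.2873, so t = 2.2873/0.115 = 19.89.

19.9 days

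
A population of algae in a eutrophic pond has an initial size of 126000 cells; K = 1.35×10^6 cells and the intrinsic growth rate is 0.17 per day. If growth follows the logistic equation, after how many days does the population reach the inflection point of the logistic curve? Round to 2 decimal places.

13.37 days

Logistic growth is fastest at N = K/2 = 675000.
A = (K − N₀)/N₀ = 9.7143. Set K/(1 + A·e^(−rt)) = K/2 → A·e^(−rt) = 1.
e^(−0.17t) = 1/9.7143 = 0.102941, so t = ln(9.7143)/0.17 = 2.2736/0.17 = 13.374.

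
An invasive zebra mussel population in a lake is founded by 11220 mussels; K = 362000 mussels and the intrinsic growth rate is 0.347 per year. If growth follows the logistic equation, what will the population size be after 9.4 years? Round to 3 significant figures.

165000 mussels

A = (K − N₀)/N₀ = (362000 − 11220)/11220 = 31.264.
N(t) = K/(1 + A·e^(−rt)) = 362000/(1 + 31.264×e^(−0.347×9.4)).
e^(−3.262) = 0.038319; denominator = 1 + 31.264×0.038319 = 2.198.
N = 362000/2.198 = 164694.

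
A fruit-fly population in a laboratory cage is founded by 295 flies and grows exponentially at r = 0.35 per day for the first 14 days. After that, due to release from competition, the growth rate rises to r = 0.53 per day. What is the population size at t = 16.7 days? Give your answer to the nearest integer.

165707 flies

Phase 1: N(14) = 295·e^(0.35×14) = 295·e^4.9 = 39615.5.
Phase 2 runs for 16.7 − 14 = 2.7 days at r = 0.53.
N(16.7) = 39615.5·e^(0.53×2.7) = 39615.5·e^1.431 = 165707.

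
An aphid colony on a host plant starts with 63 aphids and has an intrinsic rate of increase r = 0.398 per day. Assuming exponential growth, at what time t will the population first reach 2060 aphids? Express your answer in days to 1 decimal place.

Set N₀·e^(rt) = 2060: e^(0.398·t) = 2060/63 = 32.698.
0.398·t = ln(32.698) = 3.4873, so t = 3.4873/0.398 = 8.7621.

8.8 days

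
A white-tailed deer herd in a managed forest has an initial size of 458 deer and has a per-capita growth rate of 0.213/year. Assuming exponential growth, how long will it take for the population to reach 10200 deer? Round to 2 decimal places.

14.57 years

Set N₀·e^(rt) = 10200: e^(0.213·t) = 10200/458 = 22.271.
0.213·t = ln(22.271) = 3.1033, so t = 3.1033/0.213 = 14.569.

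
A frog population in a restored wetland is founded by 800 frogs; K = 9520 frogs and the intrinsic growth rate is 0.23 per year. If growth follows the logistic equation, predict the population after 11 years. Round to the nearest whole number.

5096 frogs

A = (K − N₀)/N₀ = (9520 − 800)/800 = 10.9.
N(t) = K/(1 + A·e^(−rt)) = 9520/(1 + 10.9×e^(−0.23×11)).
e^(−2.53) = 0.079659; denominator = 1 + 10.9×0.079659 = 1.8683.
N = 9520/1.8683 = 5095.59.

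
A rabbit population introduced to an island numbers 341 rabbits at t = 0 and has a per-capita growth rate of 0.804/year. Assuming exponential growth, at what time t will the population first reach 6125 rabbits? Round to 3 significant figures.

3.59 years

Set N₀·e^(rt) = 6125: e^(0.804·t) = 6125/341 = 17.962.
0.804·t = ln(17.962) = 2.8883, so t = 2.8883/0.804 = 3.5924.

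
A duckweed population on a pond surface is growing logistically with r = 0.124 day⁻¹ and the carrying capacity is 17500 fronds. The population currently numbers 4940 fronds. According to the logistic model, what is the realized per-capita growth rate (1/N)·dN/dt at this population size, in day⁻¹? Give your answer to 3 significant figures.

(1/N)·dN/dt = r(1 − N/K) = 0.124 × (1 − 4940/17500).
= 0.124 × 0.71771 = 0.088997.

0.0890 per day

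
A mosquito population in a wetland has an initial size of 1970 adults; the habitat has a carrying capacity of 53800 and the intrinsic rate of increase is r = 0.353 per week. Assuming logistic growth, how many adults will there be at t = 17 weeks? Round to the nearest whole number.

A = (K − N₀)/N₀ = (53800 − 1970)/1970 = 26.31.
N(t) = K/(1 + A·e^(−rt)) = 53800/(1 + 26.31×e^(−0.353×17)).
e^(−6.001) = 0.0024763; denominator = 1 + 26.31×0.0024763 = 1.0651.
N = 53800/1.0651 = 50509.3.

50509 adults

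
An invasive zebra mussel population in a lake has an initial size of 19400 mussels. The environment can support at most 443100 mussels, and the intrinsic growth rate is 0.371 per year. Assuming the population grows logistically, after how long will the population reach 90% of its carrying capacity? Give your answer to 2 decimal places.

14.23 years

A = (K − N₀)/N₀ = (443100 − 19400)/19400 = 21.84.
Solve 443100/(1 + 21.84·e^(−0.371t)) = 398790: 1 + 21.84·e^(−0.371t) = 1.1111, so e^(−0.371t) = 0.00508746.
−0.371·t = ln(0.00508746) = -5.281, so t = 5.281/0.371 = 14.234.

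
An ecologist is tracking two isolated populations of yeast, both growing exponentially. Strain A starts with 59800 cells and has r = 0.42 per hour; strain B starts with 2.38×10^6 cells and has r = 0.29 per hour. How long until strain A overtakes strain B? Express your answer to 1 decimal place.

28.3 hours

Set 59800·e^(0.42t) = 2.38×10^6·e^(0.29t).
e^((0.42 − 0.29)t) = 2.38×10^6/59800 → e^(0.13·t) = 39.799.
0.13·t = ln(39.799) = 3.6839, so t = 3.6839/0.13 = 28.337.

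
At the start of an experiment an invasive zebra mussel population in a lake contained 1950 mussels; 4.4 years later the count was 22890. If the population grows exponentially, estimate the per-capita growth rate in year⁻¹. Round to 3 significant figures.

0.560 per year

From N(t) = N₀·e^(rt): e^(r·4.4) = 22890/1950 = 11.738.
r·4.4 = ln(11.738) = 2.4629, so r = 2.4629/4.4 = 0.55974.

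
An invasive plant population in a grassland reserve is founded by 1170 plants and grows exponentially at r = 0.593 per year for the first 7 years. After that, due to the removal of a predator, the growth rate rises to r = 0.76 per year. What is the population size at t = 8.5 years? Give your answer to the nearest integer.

232294 plants

Phase 1: N(7) = 1170·e^(0.593×7) = 1170·e^4.151 = 74292.
Phase 2 runs for 8.5 − 7 = 1.5 years at r = 0.76.
N(8.5) = 74292·e^(0.76×1.5) = 74292·e^1.14 = 232294.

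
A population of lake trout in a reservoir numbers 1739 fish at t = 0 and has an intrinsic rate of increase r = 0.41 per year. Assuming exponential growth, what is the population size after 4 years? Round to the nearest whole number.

8965 fish

N(t) = N₀·e^(rt) = 1739 × e^(0.41×4) = 1739 × e^1.64.
e^1.64 ≈ 5.1552, so N ≈ 1739 × 5.1552 = 8964.84.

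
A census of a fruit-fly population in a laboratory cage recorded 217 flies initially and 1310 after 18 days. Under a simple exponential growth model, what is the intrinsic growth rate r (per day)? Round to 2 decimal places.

From N(t) = N₀·e^(rt): e^(r·18) = 1310/217 = 6.0369.
r·18 = ln(6.0369) = 1.7979, so r = 1.7979/18 = 0.099883.

0.10 per day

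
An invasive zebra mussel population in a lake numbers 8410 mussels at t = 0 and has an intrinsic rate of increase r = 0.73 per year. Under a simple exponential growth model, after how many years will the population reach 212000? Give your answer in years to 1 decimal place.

Set N₀·e^(rt) = 212000: e^(0.73·t) = 212000/8410 = 25.208.
0.73·t = ln(25.208) = 3.2272, so t = 3.2272/0.73 = 4.4208.

4.4 years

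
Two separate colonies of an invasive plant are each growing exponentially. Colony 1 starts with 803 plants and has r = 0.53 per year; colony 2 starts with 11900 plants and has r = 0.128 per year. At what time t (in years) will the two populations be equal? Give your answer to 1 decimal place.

6.7 years

Set 803·e^(0.53t) = 11900·e^(0.128t).
e^((0.53 − 0.128)t) = 11900/803 → e^(0.402·t) = 14.819.
0.402·t = ln(14.819) = 2.6959, so t = 2.6959/0.402 = 6.7063.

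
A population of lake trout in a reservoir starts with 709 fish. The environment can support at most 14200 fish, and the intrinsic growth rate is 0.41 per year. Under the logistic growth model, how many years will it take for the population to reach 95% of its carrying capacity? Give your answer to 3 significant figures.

A = (K − N₀)/N₀ = (14200 − 709)/709 = 19.028.
Solve 14200/(1 + 19.028·e^(−0.41t)) = 13490: 1 + 19.028·e^(−0.41t) = 1.0526, so e^(−0.41t) = 0.00276598.
−0.41·t = ln(0.00276598) = -5.8904, so t = 5.8904/0.41 = 14.367.

14.4 years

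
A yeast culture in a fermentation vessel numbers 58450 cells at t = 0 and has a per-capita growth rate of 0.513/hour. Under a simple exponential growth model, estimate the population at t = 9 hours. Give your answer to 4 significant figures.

5915000 cells

N(t) = N₀·e^(rt) = 58450 × e^(0.513×9) = 58450 × e^4.617.
e^4.617 ≈ 101.19, so N ≈ 58450 × 101.19 = 5.914556×10^6.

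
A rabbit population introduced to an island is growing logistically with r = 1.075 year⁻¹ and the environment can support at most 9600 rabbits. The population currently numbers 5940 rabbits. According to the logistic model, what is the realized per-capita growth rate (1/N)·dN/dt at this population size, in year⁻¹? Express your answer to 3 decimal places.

0.410 per year

(1/N)·dN/dt = r(1 − N/K) = 1.075 × (1 − 5940/9600).
= 1.075 × 0.38125 = 0.40984.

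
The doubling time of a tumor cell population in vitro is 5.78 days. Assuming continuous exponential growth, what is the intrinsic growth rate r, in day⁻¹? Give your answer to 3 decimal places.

r = ln(2)/t_d = 0.6931/5.78 = 0.11992.

0.120 per day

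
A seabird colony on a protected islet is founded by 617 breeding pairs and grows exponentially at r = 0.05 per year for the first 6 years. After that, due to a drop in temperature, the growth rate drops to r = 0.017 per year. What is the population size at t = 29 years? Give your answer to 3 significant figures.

Phase 1: N(6) = 617·e^(0.05×6) = 617·e^0.3 = 832.863.
Phase 2 runs for 29 − 6 = 23 years at r = 0.017.
N(29) = 832.863·e^(0.017×23) = 832.863·e^0.391 = 1231.35.

1230 breeding pairs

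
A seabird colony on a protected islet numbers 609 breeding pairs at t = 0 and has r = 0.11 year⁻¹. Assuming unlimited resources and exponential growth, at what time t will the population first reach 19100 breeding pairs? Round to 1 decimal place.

Set N₀·e^(rt) = 19100: e^(0.11·t) = 19100/609 = 31.363.
0.11·t = ln(31.363) = 3.4456, so t = 3.4456/0.11 = 31.324.

31.3 years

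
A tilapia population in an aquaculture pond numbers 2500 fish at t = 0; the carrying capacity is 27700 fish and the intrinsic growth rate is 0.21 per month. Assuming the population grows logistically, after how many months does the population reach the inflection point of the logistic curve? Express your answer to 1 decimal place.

Logistic growth is fastest at N = K/2 = 13850.
A = (K − N₀)/N₀ = 10.08. Set K/(1 + A·e^(−rt)) = K/2 → A·e^(−rt) = 1.
e^(−0.21t) = 1/10.08 = 0.0992063, so t = ln(10.08)/0.21 = 2.3106/0.21 = 11.003.

11.0 months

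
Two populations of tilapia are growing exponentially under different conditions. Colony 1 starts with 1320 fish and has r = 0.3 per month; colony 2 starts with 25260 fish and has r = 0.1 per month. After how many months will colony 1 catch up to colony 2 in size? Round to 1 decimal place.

14.8 months

Set 1320·e^(0.3t) = 25260·e^(0.1t).
e^((0.3 − 0.1)t) = 25260/1320 → e^(0.2·t) = 19.136.
0.2·t = ln(19.136) = 2.9516, so t = 2.9516/0.2 = 14.758.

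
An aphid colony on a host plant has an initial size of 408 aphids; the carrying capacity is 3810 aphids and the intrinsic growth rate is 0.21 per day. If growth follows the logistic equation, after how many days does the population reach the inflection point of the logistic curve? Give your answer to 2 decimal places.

Logistic growth is fastest at N = K/2 = 1905.
A = (K − N₀)/N₀ = 8.3382. Set K/(1 + A·e^(−rt)) = K/2 → A·e^(−rt) = 1.
e^(−0.21t) = 1/8.3382 = 0.119929, so t = ln(8.3382)/0.21 = 2.1209/0.21 = 10.099.

10.10 days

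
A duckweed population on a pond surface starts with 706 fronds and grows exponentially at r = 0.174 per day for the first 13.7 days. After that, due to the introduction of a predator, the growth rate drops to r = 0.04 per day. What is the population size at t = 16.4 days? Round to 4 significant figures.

8531 fronds

Phase 1: N(13.7) = 706·e^(0.174×13.7) = 706·e^2.384 = 7657.3.
Phase 2 runs for 16.4 − 13.7 = 2.7 days at r = 0.04.
N(16.4) = 7657.3·e^(0.04×2.7) = 7657.3·e^0.108 = 8530.6.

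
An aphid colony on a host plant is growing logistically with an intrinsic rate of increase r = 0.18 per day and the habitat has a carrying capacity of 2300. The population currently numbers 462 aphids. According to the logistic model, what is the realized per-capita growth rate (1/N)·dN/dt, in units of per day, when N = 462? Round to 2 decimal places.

(1/N)·dN/dt = r(1 − N/K) = 0.18 × (1 − 462/2300).
= 0.18 × 0.79913 = 0.14384.

0.14 per day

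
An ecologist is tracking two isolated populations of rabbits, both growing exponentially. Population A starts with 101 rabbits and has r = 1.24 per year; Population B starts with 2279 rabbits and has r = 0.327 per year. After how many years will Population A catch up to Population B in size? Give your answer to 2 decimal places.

3.41 years

Set 101·e^(1.24t) = 2279·e^(0.327t).
e^((1.24 − 0.327)t) = 2279/101 → e^(0.913·t) = 22.564.
0.913·t = ln(22.564) = 3.1164, so t = 3.1164/0.913 = 3.4133.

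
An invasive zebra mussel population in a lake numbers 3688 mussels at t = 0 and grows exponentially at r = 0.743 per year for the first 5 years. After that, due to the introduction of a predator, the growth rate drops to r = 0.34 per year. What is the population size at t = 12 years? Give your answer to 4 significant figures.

1636000 mussels

Phase 1: N(5) = 3688·e^(0.743×5) = 3688·e^3.715 = 151424.
Phase 2 runs for 12 − 5 = 7 years at r = 0.34.
N(12) = 151424·e^(0.34×7) = 151424·e^2.38 = 1.636122×10^6.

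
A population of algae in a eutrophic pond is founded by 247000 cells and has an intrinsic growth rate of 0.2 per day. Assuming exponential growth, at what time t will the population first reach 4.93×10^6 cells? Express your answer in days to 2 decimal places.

14.97 days

Set N₀·e^(rt) = 4.93×10^6: e^(0.2·t) = 4.93×10^6/247000 = 19.96.
0.2·t = ln(19.96) = 2.9937, so t = 2.9937/0.2 = 14.969.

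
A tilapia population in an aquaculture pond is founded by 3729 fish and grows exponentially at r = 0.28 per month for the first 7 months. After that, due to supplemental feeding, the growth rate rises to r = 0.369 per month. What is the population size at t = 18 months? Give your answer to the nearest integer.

1533243 fish

Phase 1: N(7) = 3729·e^(0.28×7) = 3729·e^1.96 = 26473.4.
Phase 2 runs for 18 − 7 = 11 months at r = 0.369.
N(18) = 26473.4·e^(0.369×11) = 26473.4·e^4.059 = 1.533243×10^6.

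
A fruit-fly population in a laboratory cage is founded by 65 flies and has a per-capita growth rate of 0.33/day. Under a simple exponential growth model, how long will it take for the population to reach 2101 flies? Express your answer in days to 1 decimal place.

10.5 days

Set N₀·e^(rt) = 2101: e^(0.33·t) = 2101/65 = 32.323.
0.33·t = ln(32.323) = 3.4758, so t = 3.4758/0.33 = 10.533.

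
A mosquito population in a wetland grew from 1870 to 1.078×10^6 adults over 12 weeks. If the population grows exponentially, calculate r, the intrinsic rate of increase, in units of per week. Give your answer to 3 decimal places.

From N(t) = N₀·e^(rt): e^(r·12) = 1.078×10^6/1870 = 576.47.
r·12 = ln(576.47) = 6.3569, so r = 6.3569/12 = 0.52974.

0.530 per week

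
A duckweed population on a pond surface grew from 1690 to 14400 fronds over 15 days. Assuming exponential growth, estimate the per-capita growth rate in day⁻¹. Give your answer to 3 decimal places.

From N(t) = N₀·e^(rt): e^(r·15) = 14400/1690 = 8.5207.
r·15 = ln(8.5207) = 2.1425, so r = 2.1425/15 = 0.14283.

0.143 per day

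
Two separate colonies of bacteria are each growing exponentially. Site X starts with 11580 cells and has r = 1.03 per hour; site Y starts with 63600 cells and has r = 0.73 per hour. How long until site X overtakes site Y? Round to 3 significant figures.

5.68 hours

Set 11580·e^(1.03t) = 63600·e^(0.73t).
e^((1.03 − 0.73)t) = 63600/11580 → e^(0.3·t) = 5.4922.
0.3·t = ln(5.4922) = 1.7033, so t = 1.7033/0.3 = 5.6778.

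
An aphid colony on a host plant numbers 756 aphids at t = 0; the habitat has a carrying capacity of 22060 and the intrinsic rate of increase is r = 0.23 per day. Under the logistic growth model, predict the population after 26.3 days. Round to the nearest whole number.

20684 aphids

A = (K − N₀)/N₀ = (22060 − 756)/756 = 28.18.
N(t) = K/(1 + A·e^(−rt)) = 22060/(1 + 28.18×e^(−0.23×26.3)).
e^(−6.049) = 0.0023602; denominator = 1 + 28.18×0.0023602 = 1.0665.
N = 22060/1.0665 = 20684.3.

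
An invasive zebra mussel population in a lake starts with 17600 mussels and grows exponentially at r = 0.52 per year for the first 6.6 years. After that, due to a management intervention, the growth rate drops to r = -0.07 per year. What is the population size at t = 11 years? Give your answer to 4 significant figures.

Phase 1: N(6.6) = 17600·e^(0.52×6.6) = 17600·e^3.432 = 544517.
Phase 2 runs for 11 − 6.6 = 4.4 years at r = -0.07.
N(11) = 544517·e^(-0.07×4.4) = 544517·e^-0.308 = 400174.

400200 mussels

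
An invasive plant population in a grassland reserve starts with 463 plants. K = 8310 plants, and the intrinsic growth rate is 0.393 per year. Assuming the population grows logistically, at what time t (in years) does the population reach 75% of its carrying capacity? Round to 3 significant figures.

10.0 years

A = (K − N₀)/N₀ = (8310 − 463)/463 = 16.948.
Solve 8310/(1 + 16.948·e^(−0.393t)) = 6232.5: 1 + 16.948·e^(−0.393t) = 1.3333, so e^(−0.393t) = 0.0196678.
−0.393·t = ln(0.0196678) = -3.9288, so t = 3.9288/0.393 = 9.9969.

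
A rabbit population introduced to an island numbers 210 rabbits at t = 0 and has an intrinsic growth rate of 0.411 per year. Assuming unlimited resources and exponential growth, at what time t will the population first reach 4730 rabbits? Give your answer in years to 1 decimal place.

7.6 years

Set N₀·e^(rt) = 4730: e^(0.411·t) = 4730/210 = 22.524.
0.411·t = ln(22.524) = 3.1146, so t = 3.1146/0.411 = 7.578.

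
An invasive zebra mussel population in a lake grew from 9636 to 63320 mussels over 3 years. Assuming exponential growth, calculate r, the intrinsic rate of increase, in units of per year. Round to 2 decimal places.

From N(t) = N₀·e^(rt): e^(r·3) = 63320/9636 = 6.5712.
r·3 = ln(6.5712) = 1.8827, so r = 1.8827/3 = 0.62757.

0.63 per year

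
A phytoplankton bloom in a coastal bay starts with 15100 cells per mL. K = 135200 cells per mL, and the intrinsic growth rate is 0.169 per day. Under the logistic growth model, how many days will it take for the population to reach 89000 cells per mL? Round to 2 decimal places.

A = (K − N₀)/N₀ = (135200 − 15100)/15100 = 7.9536.
Solve 135200/(1 + 7.9536·e^(−0.169t)) = 89000: 1 + 7.9536·e^(−0.169t) = 1.5191, so e^(−0.169t) = 0.0652658.
−0.169·t = ln(0.0652658) = -2.7293, so t = 2.7293/0.169 = 16.15.

16.15 days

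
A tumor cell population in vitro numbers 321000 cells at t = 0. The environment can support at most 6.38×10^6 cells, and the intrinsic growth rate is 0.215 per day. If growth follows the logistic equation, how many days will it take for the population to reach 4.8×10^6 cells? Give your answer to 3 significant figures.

18.8 days

A = (K − N₀)/N₀ = (6.38×10^6 − 321000)/321000 = 18.875.
Solve 6.38×10^6/(1 + 18.875·e^(−0.215t)) = 4.8×10^6: 1 + 18.875·e^(−0.215t) = 1.3292, so e^(−0.215t) = 0.0174389.
−0.215·t = ln(0.0174389) = -4.049, so t = 4.049/0.215 = 18.833.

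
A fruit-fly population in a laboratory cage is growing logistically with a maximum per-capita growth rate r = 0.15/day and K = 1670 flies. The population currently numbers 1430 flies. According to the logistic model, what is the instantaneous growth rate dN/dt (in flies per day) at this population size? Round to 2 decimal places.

30.83 flies per day

dN/dt = rN(1 − N/K) = 0.15 × 1430 × (1 − 1430/1670).
1 − 1430/1670 = 0.14371; dN/dt = 0.15 × 1430 × 0.14371 = 30.826.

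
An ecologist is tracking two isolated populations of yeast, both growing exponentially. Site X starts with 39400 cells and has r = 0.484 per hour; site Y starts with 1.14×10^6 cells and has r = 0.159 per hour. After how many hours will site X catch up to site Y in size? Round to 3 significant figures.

10.4 hours

Set 39400·e^(0.484t) = 1.14×10^6·e^(0.159t).
e^((0.484 − 0.159)t) = 1.14×10^6/39400 → e^(0.325·t) = 28.934.
0.325·t = ln(28.934) = 3.365, so t = 3.365/0.325 = 10.354.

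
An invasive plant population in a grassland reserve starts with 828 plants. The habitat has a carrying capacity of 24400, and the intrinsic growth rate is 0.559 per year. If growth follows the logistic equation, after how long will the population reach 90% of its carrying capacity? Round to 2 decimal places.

A = (K − N₀)/N₀ = (24400 − 828)/828 = 28.469.
Solve 24400/(1 + 28.469·e^(−0.559t)) = 21960: 1 + 28.469·e^(−0.559t) = 1.1111, so e^(−0.559t) = 0.00390294.
−0.559·t = ln(0.00390294) = -5.546, so t = 5.546/0.559 = 9.9213.

9.92 years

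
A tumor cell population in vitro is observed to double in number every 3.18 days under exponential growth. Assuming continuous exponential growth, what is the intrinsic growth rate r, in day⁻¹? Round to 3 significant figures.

0.218 per day

r = ln(2)/t_d = 0.6931/3.18 = 0.21797.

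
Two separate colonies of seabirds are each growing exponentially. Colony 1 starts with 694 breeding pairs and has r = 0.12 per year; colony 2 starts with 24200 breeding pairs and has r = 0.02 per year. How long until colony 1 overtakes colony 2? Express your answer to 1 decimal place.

Set 694·e^(0.12t) = 24200·e^(0.02t).
e^((0.12 − 0.02)t) = 24200/694 → e^(0.1·t) = 34.87.
0.1·t = ln(34.87) = 3.5516, so t = 3.5516/0.1 = 35.516.

35.5 years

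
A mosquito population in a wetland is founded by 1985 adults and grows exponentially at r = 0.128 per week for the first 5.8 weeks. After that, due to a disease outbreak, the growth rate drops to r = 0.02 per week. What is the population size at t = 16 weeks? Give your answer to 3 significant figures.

Phase 1: N(5.8) = 1985·e^(0.128×5.8) = 1985·e^0.7424 = 4170.43.
Phase 2 runs for 16 − 5.8 = 10.2 weeks at r = 0.02.
N(16) = 4170.43·e^(0.02×10.2) = 4170.43·e^0.204 = 5114.19.

5110 adults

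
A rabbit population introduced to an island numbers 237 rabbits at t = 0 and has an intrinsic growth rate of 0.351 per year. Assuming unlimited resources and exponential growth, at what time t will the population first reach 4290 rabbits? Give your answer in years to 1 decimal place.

8.3 years

Set N₀·e^(rt) = 4290: e^(0.351·t) = 4290/237 = 18.101.
0.351·t = ln(18.101) = 2.896, so t = 2.896/0.351 = 8.2507.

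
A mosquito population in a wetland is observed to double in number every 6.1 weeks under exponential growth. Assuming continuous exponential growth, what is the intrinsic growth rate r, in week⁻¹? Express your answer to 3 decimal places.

r = ln(2)/t_d = 0.6931/6.1 = 0.11363.

0.114 per week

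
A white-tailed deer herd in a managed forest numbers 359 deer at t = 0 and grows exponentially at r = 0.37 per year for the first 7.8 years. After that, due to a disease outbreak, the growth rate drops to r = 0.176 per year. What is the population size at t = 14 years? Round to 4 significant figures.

19160 deer

Phase 1: N(7.8) = 359·e^(0.37×7.8) = 359·e^2.886 = 6433.81.
Phase 2 runs for 14 − 7.8 = 6.2 years at r = 0.176.
N(14) = 6433.81·e^(0.176×6.2) = 6433.81·e^1.091 = 19158.9.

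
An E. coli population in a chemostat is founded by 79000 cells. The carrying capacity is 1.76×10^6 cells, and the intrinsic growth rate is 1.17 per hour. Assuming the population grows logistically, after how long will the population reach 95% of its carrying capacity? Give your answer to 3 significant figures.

A = (K − N₀)/N₀ = (1.76×10^6 − 79000)/79000 = 21.278.
Solve 1.76×10^6/(1 + 21.278·e^(−1.17t)) = 1.672×10^6: 1 + 21.278·e^(−1.17t) = 1.0526, so e^(−1.17t) = 0.00247347.
−1.17·t = ln(0.00247347) = -6.0021, so t = 6.0021/1.17 = 5.13.

5.13 hours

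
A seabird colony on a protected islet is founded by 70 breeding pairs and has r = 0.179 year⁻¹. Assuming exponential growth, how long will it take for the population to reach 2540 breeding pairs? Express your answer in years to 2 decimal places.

Set N₀·e^(rt) = 2540: e^(0.179·t) = 2540/70 = 36.286.
0.179·t = ln(36.286) = 3.5914, so t = 3.5914/0.179 = 20.064.

20.06 years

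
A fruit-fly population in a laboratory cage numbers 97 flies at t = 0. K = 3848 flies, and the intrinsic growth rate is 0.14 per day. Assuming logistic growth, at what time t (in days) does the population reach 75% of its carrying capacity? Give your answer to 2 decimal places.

33.95 days

A = (K − N₀)/N₀ = (3848 − 97)/97 = 38.67.
Solve 3848/(1 + 38.67·e^(−0.14t)) = 2886: 1 + 38.67·e^(−0.14t) = 1.3333, so e^(−0.14t) = 0.00861992.
−0.14·t = ln(0.00861992) = -4.7537, so t = 4.7537/0.14 = 33.955.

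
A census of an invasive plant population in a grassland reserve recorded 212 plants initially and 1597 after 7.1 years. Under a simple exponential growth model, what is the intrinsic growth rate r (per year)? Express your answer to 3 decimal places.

0.284 per year

From N(t) = N₀·e^(rt): e^(r·7.1) = 1597/212 = 7.533.
r·7.1 = ln(7.533) = 2.0193, so r = 2.0193/7.1 = 0.28441.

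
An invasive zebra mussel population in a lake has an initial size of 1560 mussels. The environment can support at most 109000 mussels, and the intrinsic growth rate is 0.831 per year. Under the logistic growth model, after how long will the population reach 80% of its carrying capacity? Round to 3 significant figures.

A = (K − N₀)/N₀ = (109000 − 1560)/1560 = 68.872.
Solve 109000/(1 + 68.872·e^(−0.831t)) = 87200: 1 + 68.872·e^(−0.831t) = 1.25, so e^(−0.831t) = 0.00362993.
−0.831·t = ln(0.00362993) = -5.6185, so t = 5.6185/0.831 = 6.7612.

6.76 years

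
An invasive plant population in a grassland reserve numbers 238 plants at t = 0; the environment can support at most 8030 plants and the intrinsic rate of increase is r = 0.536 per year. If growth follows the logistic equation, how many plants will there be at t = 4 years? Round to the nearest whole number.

1660 plants

A = (K − N₀)/N₀ = (8030 − 238)/238 = 32.739.
N(t) = K/(1 + A·e^(−rt)) = 8030/(1 + 32.739×e^(−0.536×4)).
e^(−2.144) = 0.11719; denominator = 1 + 32.739×0.11719 = 4.8366.
N = 8030/4.8366 = 1660.26.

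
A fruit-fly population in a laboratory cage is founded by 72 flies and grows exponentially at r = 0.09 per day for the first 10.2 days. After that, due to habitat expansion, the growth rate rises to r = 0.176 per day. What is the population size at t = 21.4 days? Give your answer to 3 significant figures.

Phase 1: N(10.2) = 72·e^(0.09×10.2) = 72·e^0.918 = 180.308.
Phase 2 runs for 21.4 − 10.2 = 11.2 days at r = 0.176.
N(21.4) = 180.308·e^(0.176×11.2) = 180.308·e^1.971 = 1294.48.

1290 flies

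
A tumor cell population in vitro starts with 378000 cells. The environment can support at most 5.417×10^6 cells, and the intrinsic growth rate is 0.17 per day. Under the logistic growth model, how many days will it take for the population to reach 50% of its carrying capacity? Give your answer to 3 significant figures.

15.2 days

A = (K − N₀)/N₀ = (5.417×10^6 − 378000)/378000 = 13.331.
Solve 5.417×10^6/(1 + 13.331·e^(−0.17t)) = 2.7085×10^6: 1 + 13.331·e^(−0.17t) = 2, so e^(−0.17t) = 0.0750149.
−0.17·t = ln(0.0750149) = -2.5901, so t = 2.5901/0.17 = 15.236.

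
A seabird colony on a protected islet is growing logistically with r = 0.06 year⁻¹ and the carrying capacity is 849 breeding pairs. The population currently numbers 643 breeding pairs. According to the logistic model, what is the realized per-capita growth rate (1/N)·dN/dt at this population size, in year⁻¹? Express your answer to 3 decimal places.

(1/N)·dN/dt = r(1 − N/K) = 0.06 × (1 − 643/849).
= 0.06 × 0.24264 = 0.014558.

0.015 per year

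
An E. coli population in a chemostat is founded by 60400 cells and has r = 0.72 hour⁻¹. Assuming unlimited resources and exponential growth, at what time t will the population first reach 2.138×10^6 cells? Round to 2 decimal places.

Set N₀·e^(rt) = 2.138×10^6: e^(0.72·t) = 2.138×10^6/60400 = 35.397.
0.72·t = ln(35.397) = 3.5666, so t = 3.5666/0.72 = 4.9537.

4.95 hours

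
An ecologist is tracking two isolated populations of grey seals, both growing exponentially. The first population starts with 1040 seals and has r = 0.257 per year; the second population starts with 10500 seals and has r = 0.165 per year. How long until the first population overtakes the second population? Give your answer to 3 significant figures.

Set 1040·e^(0.257t) = 10500·e^(0.165t).
e^((0.257 − 0.165)t) = 10500/1040 → e^(0.092·t) = 10.096.
0.092·t = ln(10.096) = 2.3122, so t = 2.3122/0.092 = 25.132.

25.1 years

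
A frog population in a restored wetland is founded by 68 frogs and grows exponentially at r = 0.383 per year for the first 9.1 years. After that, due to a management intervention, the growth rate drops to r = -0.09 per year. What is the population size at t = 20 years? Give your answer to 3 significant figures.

832 frogs

Phase 1: N(9.1) = 68·e^(0.383×9.1) = 68·e^3.485 = 2218.99.
Phase 2 runs for 20 − 9.1 = 10.9 years at r = -0.09.
N(20) = 2218.99·e^(-0.09×10.9) = 2218.99·e^-0.981 = 831.979.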